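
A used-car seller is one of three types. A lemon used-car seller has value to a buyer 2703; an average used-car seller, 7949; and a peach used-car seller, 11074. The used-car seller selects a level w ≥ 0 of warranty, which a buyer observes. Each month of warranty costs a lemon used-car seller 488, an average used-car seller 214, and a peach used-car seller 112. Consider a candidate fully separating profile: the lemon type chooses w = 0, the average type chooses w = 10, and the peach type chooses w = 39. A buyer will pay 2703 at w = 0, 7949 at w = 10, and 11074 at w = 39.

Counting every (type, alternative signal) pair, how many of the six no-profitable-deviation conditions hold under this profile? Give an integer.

4

Peach (own payoff 11074 − 112×39 = 6706): to w=0 gives 2703 → no gain ✓; to w=10 gives 7949 − 112×10 = 6829 → profitable ✗.
Lemon (own payoff 2703): to w=10 gives 7949 − 488×10 = 3069 → profitable ✗; to w=39 gives 11074 − 488×39 = -7958 → no gain ✓.
Average (own payoff 7949 − 214×10 = 5809): to w=0 gives 2703 → no gain ✓; to w=39 gives 11074 − 214×39 = 2728 → no gain ✓.
4 of the 6 constraints hold; not an equilibrium.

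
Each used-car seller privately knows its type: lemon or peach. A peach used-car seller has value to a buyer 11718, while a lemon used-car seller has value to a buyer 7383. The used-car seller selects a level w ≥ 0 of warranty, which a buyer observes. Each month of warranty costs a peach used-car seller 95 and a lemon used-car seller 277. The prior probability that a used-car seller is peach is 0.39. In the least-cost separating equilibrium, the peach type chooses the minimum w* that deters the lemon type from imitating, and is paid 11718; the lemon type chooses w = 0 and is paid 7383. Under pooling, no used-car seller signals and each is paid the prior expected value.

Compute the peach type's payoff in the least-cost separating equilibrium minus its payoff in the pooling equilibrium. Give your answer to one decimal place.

1157.6

Least-cost separating signal: w* solves 7383 = 11718 − 277·w*, so w* = (11718 − 7383)/277 ≈ 15.6498.
Peach type's separating payoff: 11718 − 95 × w* = 11718 − 95 × (11718 − 7383)/277 = 11718 − 411825/277 ≈ 10231.267.
Pooling payoff: 0.39 × 11718 + 0.61 × 7383 = 9073.65.
Difference: 10231.267 − 9073.65 = 1157.617, i.e. 1157.6 to one decimal place.
The peach type prefers to separate.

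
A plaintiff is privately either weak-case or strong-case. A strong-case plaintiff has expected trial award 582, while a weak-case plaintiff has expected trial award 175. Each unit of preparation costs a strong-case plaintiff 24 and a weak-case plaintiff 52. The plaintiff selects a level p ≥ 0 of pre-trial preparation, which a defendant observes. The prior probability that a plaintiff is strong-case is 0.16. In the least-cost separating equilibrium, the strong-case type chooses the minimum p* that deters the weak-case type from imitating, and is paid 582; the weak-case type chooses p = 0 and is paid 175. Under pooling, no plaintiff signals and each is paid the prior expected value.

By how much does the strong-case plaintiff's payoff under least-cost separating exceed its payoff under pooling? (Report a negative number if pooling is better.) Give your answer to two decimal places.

Least-cost separating signal: p* solves 175 = 582 − 52·p*, so p* = (582 − 175)/52 ≈ 7.8269.
Strong-case type's separating payoff: 582 − 24 × p* = 582 − 24 × (582 − 175)/52 = 582 − 9768/52 ≈ 394.1538.
Pooling payoff: 0.16 × 582 + 0.84 × 175 = 240.12.
Difference: 394.1538 − 240.12 = 154.0338, i.e. 154.03 to two decimal places.
The strong-case type prefers to separate.

154.03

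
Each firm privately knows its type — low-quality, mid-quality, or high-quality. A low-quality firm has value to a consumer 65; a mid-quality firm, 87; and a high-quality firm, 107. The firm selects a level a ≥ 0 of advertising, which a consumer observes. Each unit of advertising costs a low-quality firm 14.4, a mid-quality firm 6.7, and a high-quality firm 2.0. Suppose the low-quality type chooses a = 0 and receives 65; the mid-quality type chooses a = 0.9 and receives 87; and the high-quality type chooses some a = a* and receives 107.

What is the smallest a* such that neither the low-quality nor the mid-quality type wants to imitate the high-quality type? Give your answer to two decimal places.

Low-quality type (on-path payoff 65) won't mimic when 65 ≥ 107 − 14.4·a*, i.e. a* ≥ 2.92.
Mid-quality type (on-path payoff 87 − 6.7×0.9 = 80.97) won't mimic when 80.97 ≥ 107 − 6.7·a*, i.e. a* ≥ 3.89.
Both must hold, so a* = max(2.92, 3.89) = 3.89. The mid-quality type's constraint binds.

3.89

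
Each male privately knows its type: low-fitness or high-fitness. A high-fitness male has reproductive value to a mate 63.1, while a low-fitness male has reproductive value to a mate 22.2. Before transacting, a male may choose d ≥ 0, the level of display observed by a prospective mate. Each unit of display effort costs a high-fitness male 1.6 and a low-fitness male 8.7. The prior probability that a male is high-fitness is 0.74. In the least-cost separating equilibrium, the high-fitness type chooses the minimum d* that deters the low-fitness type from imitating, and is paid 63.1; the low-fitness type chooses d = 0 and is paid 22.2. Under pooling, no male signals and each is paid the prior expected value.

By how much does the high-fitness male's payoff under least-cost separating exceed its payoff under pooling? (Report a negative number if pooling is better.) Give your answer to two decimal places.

Least-cost separating signal: d* solves 22.2 = 63.1 − 8.7·d*, so d* = (63.1 − 22.2)/8.7 ≈ 4.7011.
High-fitness type's separating payoff: 63.1 − 1.6 × d* = 63.1 − 1.6 × (63.1 − 22.2)/8.7 = 63.1 − 65.44/8.7 ≈ 55.5782.
Pooling payoff: 0.74 × 63.1 + 0.26 × 22.2 = 52.466.
Difference: 55.5782 − 52.466 = 3.1122, i.e. 3.11 to two decimal places.
The high-fitness type prefers to separate.

3.11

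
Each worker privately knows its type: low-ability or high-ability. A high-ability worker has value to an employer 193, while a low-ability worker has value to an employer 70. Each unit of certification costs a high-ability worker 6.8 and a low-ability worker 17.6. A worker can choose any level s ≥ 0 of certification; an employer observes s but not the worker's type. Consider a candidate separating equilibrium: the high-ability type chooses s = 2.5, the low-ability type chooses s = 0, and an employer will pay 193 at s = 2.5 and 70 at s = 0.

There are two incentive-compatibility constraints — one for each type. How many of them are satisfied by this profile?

1

High-ability type: signal → 193 − 6.8 × 2.5 = 176; deviate to 0 → 70. IC holds (176 ≥ 70).
Low-ability type: stay at 0 → 70; mimic → 193 − 17.6 × 2.5 = 149. IC fails (70 < 149).
1 of 2 constraints hold, so this profile is not an equilibrium.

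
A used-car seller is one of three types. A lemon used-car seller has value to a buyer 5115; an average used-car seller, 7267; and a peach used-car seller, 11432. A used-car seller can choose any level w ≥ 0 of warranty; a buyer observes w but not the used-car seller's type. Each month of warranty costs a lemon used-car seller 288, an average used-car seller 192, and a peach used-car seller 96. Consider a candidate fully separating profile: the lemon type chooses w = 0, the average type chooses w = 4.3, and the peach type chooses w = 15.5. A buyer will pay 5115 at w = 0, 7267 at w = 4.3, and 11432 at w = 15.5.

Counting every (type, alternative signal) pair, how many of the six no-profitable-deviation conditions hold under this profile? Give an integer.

3

Peach (own payoff 11432 − 96×15.5 = 9944): to w=0 gives 5115 → no gain ✓; to w=4.3 gives 7267 − 96×4.3 = 6854.2 → no gain ✓.
Lemon (own payoff 5115): to w=4.3 gives 7267 − 288×4.3 = 6028.6 → profitable ✗; to w=15.5 gives 11432 − 288×15.5 = 6968 → profitable ✗.
Average (own payoff 7267 − 192×4.3 = 6441.4): to w=0 gives 5115 → no gain ✓; to w=15.5 gives 11432 − 192×15.5 = 8456 → profitable ✗.
3 of the 6 constraints hold; not an equilibrium.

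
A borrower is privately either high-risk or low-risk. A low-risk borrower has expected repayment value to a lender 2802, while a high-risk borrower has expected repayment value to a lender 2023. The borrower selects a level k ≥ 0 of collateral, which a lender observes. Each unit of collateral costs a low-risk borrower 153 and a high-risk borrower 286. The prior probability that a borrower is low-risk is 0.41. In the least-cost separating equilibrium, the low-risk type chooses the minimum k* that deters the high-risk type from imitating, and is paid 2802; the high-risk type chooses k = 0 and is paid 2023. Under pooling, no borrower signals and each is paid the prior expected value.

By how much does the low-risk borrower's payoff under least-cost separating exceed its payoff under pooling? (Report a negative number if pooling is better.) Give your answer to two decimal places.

42.87

Least-cost separating signal: k* solves 2023 = 2802 − 286·k*, so k* = (2802 − 2023)/286 ≈ 2.7238.
Low-risk type's separating payoff: 2802 − 153 × k* = 2802 − 153 × (2802 − 2023)/286 = 2802 − 119187/286 ≈ 2385.2622.
Pooling payoff: 0.41 × 2802 + 0.59 × 2023 = 2342.39.
Difference: 2385.2622 − 2342.39 = 42.8722, i.e. 42.87 to two decimal places.
The low-risk type prefers to separate.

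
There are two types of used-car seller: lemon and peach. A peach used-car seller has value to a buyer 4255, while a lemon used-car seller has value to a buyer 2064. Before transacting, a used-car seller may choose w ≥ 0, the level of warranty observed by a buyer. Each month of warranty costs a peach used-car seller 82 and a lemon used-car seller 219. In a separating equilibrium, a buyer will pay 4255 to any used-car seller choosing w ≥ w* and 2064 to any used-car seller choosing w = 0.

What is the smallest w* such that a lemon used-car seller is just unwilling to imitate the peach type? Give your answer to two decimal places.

10.00

A lemon used-car seller choosing w = 0 receives 2064.
Imitating at w* instead would pay 4255 at cost 219·w*, netting 4255 − 219·w*.
Indifference: 2064 = 4255 − 219·w*, so w* = (4255 − 2064) / 219 ≈ 10.00.
This is the lemon type's binding incentive-compatibility constraint; any w ≥ 10.00 sustains separation on that side.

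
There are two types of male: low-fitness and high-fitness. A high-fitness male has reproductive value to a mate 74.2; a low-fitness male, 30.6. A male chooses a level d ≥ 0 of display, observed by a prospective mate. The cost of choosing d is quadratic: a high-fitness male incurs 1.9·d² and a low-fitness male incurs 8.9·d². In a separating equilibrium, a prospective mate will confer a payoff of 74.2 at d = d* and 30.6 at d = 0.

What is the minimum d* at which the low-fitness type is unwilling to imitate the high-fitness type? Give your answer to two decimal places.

The low-fitness type at d = 0 receives 30.6; imitating at d* yields 74.2 − 8.9·d*².
Indifference: 30.6 = 74.2 − 8.9·d*², so d*² = (74.2 − 30.6) / 8.9 ≈ 4.8989.
d* = √4.8989 ≈ 2.21.

2.21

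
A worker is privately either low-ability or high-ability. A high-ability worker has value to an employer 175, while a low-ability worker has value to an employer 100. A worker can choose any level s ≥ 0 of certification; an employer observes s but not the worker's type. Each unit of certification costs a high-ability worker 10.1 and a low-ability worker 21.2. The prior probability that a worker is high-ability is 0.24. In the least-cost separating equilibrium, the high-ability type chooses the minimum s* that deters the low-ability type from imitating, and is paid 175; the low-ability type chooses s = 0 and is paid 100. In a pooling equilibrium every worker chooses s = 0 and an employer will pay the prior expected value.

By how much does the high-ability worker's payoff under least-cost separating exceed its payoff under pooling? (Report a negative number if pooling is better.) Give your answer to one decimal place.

21.3

Least-cost separating signal: s* solves 100 = 175 − 21.2·s*, so s* = (175 − 100)/21.2 ≈ 3.5377.
High-ability type's separating payoff: 175 − 10.1 × s* = 175 − 10.1 × (175 − 100)/21.2 = 175 − 757.5/21.2 ≈ 139.269.
Pooling payoff: 0.24 × 175 + 0.76 × 100 = 118.
Difference: 139.269 − 118 = 21.269, i.e. 21.3 to one decimal place.
The high-ability type prefers to separate.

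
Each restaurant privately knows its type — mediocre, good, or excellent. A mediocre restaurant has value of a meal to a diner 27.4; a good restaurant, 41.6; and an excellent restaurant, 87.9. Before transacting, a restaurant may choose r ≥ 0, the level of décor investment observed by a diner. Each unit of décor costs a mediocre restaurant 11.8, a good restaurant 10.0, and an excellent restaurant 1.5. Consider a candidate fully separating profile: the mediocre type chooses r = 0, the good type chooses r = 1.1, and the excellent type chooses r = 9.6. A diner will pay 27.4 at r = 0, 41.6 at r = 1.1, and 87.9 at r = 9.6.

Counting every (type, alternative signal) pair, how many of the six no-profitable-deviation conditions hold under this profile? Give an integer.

Mediocre (own payoff 27.4): to r=1.1 gives 41.6 − 11.8×1.1 = 28.62 → profitable ✗; to r=9.6 gives 87.9 − 11.8×9.6 = -25.38 → no gain ✓.
Excellent (own payoff 87.9 − 1.5×9.6 = 73.5): to r=0 gives 27.4 → no gain ✓; to r=1.1 gives 41.6 − 1.5×1.1 = 39.95 → no gain ✓.
Good (own payoff 41.6 − 10.0×1.1 = 30.6): to r=0 gives 27.4 → no gain ✓; to r=9.6 gives 87.9 − 10.0×9.6 = -8.1 → no gain ✓.
5 of the 6 constraints hold; not an equilibrium.

5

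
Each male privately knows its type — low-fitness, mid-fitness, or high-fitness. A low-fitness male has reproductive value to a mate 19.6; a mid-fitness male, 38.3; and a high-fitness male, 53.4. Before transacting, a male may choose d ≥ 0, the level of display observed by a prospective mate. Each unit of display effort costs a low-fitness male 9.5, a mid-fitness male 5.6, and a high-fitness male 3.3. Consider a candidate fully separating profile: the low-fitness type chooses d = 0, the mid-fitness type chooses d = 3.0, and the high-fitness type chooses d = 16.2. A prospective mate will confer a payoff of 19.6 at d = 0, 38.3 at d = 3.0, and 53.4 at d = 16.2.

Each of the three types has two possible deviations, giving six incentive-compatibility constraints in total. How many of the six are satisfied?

Low-fitness (own payoff 19.6): to d=3.0 gives 38.3 − 9.5×3.0 = 9.8 → no gain ✓; to d=16.2 gives 53.4 − 9.5×16.2 = -100.5 → no gain ✓.
Mid-fitness (own payoff 38.3 − 5.6×3.0 = 21.5): to d=0 gives 19.6 → no gain ✓; to d=16.2 gives 53.4 − 5.6×16.2 = -37.32 → no gain ✓.
High-fitness (own payoff 53.4 − 3.3×16.2 = -0.06): to d=0 gives 19.6 → profitable ✗; to d=3.0 gives 38.3 − 3.3×3.0 = 28.4 → profitable ✗.
4 of the 6 constraints hold; not an equilibrium.

4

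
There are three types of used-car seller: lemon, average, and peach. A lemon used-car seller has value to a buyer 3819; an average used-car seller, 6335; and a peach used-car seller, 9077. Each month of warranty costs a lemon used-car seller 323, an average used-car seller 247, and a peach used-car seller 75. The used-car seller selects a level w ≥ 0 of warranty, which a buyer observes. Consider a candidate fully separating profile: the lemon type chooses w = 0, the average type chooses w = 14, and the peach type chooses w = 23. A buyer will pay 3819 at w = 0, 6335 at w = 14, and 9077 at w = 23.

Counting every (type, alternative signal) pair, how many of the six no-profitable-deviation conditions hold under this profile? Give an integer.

4

Peach (own payoff 9077 − 75×23 = 7352): to w=0 gives 3819 → no gain ✓; to w=14 gives 6335 − 75×14 = 5285 → no gain ✓.
Average (own payoff 6335 − 247×14 = 2877): to w=0 gives 3819 → profitable ✗; to w=23 gives 9077 − 247×23 = 3396 → profitable ✗.
Lemon (own payoff 3819): to w=14 gives 6335 − 323×14 = 1813 → no gain ✓; to w=23 gives 9077 − 323×23 = 1648 → no gain ✓.
4 of the 6 constraints hold; not an equilibrium.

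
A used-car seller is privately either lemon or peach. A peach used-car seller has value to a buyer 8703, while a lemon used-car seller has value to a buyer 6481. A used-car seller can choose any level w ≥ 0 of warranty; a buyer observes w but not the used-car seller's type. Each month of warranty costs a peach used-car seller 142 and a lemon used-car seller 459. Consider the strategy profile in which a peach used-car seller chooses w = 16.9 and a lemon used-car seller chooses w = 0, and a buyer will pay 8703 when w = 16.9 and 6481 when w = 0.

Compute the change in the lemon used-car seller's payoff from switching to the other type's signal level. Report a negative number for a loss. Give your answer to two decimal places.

-5535.10

Playing w = 0 the lemon used-car seller receives 6481.
Deviating to w = 16.9 brings payment 8703 at cost 459 × 16.9 = 7757.1, netting 945.9.
Gain from deviating: 945.9 − 6481 = -5535.10.
The gain is negative, so the lemon type's incentive-compatibility constraint is satisfied.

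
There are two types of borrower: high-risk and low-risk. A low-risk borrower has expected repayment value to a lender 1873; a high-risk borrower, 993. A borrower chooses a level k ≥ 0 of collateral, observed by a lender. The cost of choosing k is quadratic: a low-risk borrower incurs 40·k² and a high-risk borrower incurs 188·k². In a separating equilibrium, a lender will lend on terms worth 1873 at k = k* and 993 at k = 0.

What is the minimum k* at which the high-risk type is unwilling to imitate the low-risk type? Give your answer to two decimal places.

The high-risk type at k = 0 receives 993; imitating at k* yields 1873 − 188·k*².
Indifference: 993 = 1873 − 188·k*², so k*² = (1873 − 993) / 188 ≈ 4.6809.
k* = √4.6809 ≈ 2.16.

2.16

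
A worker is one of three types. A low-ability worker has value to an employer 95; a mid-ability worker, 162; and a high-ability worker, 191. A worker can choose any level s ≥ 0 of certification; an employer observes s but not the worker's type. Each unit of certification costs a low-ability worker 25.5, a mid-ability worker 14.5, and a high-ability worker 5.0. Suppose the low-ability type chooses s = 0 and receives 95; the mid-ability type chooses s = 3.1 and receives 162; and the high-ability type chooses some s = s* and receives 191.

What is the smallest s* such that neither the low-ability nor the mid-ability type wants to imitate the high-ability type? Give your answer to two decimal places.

Low-ability type (on-path payoff 95) won't mimic when 95 ≥ 191 − 25.5·s*, i.e. s* ≥ 3.76.
Mid-ability type (on-path payoff 162 − 14.5×3.1 = 117.05) won't mimic when 117.05 ≥ 191 − 14.5·s*, i.e. s* ≥ 5.10.
Both must hold, so s* = max(3.76, 5.10) = 5.10. The mid-ability type's constraint binds.

5.10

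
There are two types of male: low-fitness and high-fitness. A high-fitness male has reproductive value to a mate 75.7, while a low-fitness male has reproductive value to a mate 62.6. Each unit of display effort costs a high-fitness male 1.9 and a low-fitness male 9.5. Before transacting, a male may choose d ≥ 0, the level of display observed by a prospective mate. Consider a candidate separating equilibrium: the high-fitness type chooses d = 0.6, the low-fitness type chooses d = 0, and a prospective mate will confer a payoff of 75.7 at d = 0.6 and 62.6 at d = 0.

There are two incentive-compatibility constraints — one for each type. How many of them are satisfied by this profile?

Low-fitness type: stay at 0 → 62.6; mimic → 75.7 − 9.5 × 0.6 = 70. IC fails (62.6 < 70).
High-fitness type: signal → 75.7 − 1.9 × 0.6 = 74.56; deviate to 0 → 62.6. IC holds (74.56 ≥ 62.6).
1 of 2 constraints hold, so this profile is not an equilibrium.

1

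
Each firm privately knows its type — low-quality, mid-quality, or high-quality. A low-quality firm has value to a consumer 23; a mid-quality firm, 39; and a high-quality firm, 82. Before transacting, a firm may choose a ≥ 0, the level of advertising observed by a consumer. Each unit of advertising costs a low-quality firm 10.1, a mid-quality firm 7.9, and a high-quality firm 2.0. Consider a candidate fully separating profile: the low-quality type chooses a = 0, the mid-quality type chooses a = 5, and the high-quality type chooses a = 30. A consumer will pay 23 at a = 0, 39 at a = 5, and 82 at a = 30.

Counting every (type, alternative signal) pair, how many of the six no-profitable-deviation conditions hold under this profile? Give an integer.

3

Low-quality (own payoff 23): to a=5 gives 39 − 10.1×5 = -11.5 → no gain ✓; to a=30 gives 82 − 10.1×30 = -221 → no gain ✓.
High-quality (own payoff 82 − 2.0×30 = 22): to a=0 gives 23 → profitable ✗; to a=5 gives 39 − 2.0×5 = 29 → profitable ✗.
Mid-quality (own payoff 39 − 7.9×5 = -0.5): to a=0 gives 23 → profitable ✗; to a=30 gives 82 − 7.9×30 = -155 → no gain ✓.
3 of the 6 constraints hold; not an equilibrium.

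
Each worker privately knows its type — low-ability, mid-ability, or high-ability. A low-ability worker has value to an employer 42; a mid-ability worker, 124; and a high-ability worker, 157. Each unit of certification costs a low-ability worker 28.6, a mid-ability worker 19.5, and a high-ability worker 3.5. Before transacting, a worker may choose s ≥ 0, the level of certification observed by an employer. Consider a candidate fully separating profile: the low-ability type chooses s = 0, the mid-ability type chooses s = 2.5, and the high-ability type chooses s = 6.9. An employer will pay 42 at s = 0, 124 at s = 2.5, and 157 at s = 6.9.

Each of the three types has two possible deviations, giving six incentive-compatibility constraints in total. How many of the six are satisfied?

5

Mid-ability (own payoff 124 − 19.5×2.5 = 75.25): to s=0 gives 42 → no gain ✓; to s=6.9 gives 157 − 19.5×6.9 = 22.45 → no gain ✓.
Low-ability (own payoff 42): to s=2.5 gives 124 − 28.6×2.5 = 52.5 → profitable ✗; to s=6.9 gives 157 − 28.6×6.9 = -40.34 → no gain ✓.
High-ability (own payoff 157 − 3.5×6.9 = 132.85): to s=0 gives 42 → no gain ✓; to s=2.5 gives 124 − 3.5×2.5 = 115.25 → no gain ✓.
5 of the 6 constraints hold; not an equilibrium.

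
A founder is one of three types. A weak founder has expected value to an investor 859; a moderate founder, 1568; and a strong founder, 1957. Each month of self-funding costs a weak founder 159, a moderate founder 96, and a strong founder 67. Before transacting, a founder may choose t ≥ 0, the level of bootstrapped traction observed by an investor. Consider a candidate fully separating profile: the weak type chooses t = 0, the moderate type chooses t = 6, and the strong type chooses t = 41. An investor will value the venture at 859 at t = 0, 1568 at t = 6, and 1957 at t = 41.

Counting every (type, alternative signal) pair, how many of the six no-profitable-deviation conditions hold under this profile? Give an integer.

Strong (own payoff 1957 − 67×41 = -790): to t=0 gives 859 → profitable ✗; to t=6 gives 1568 − 67×6 = 1166 → profitable ✗.
Weak (own payoff 859): to t=6 gives 1568 − 159×6 = 614 → no gain ✓; to t=41 gives 1957 − 159×41 = -4562 → no gain ✓.
Moderate (own payoff 1568 − 96×6 = 992): to t=0 gives 859 → no gain ✓; to t=41 gives 1957 − 96×41 = -1979 → no gain ✓.
4 of the 6 constraints hold; not an equilibrium.

4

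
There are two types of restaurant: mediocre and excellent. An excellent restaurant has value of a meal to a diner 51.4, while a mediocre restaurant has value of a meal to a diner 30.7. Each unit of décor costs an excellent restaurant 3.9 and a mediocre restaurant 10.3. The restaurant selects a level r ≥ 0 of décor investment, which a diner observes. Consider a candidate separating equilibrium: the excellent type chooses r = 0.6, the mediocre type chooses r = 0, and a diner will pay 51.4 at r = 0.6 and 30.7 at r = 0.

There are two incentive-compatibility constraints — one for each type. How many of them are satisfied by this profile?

Mediocre type: stay at 0 → 30.7; mimic → 51.4 − 10.3 × 0.6 = 45.22. IC fails (30.7 < 45.22).
Excellent type: signal → 51.4 − 3.9 × 0.6 = 49.06; deviate to 0 → 30.7. IC holds (49.06 ≥ 30.7).
1 of 2 constraints hold, so this profile is not an equilibrium.

1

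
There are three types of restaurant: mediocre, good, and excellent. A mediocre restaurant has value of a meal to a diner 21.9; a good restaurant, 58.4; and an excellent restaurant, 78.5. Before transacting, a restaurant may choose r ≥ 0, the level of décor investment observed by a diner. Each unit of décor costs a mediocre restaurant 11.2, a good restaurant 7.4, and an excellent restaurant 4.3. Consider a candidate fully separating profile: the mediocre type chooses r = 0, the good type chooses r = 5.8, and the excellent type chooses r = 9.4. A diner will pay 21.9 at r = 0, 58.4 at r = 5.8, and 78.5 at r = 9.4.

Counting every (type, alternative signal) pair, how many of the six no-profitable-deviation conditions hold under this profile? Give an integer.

Good (own payoff 58.4 − 7.4×5.8 = 15.48): to r=0 gives 21.9 → profitable ✗; to r=9.4 gives 78.5 − 7.4×9.4 = 8.94 → no gain ✓.
Excellent (own payoff 78.5 − 4.3×9.4 = 38.08): to r=0 gives 21.9 → no gain ✓; to r=5.8 gives 58.4 − 4.3×5.8 = 33.46 → no gain ✓.
Mediocre (own payoff 21.9): to r=5.8 gives 58.4 − 11.2×5.8 = -6.56 → no gain ✓; to r=9.4 gives 78.5 − 11.2×9.4 = -26.78 → no gain ✓.
5 of the 6 constraints hold; not an equilibrium.

5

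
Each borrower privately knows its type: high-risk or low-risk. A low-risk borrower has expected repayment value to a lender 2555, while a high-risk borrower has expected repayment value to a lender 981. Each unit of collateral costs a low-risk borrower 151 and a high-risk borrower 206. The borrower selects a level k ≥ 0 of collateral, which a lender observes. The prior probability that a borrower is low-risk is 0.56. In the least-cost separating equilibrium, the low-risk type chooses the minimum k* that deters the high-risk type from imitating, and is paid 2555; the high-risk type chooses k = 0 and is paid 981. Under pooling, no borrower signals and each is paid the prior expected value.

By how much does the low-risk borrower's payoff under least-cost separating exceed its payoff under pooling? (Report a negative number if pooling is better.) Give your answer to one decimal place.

-461.2

Least-cost separating signal: k* solves 981 = 2555 − 206·k*, so k* = (2555 − 981)/206 ≈ 7.6408.
Low-risk type's separating payoff: 2555 − 151 × k* = 2555 − 151 × (2555 − 981)/206 = 2555 − 237674/206 ≈ 1401.243.
Pooling payoff: 0.56 × 2555 + 0.44 × 981 = 1862.44.
Difference: 1401.243 − 1862.44 = -461.197, i.e. -461.2 to one decimal place.
The low-risk type would prefer the pooling outcome.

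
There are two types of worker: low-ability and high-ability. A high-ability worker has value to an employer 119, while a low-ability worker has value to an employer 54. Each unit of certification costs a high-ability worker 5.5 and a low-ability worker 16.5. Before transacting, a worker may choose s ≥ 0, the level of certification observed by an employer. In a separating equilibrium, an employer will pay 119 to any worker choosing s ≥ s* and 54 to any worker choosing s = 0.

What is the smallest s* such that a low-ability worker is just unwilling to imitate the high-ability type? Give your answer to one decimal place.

3.9

A low-ability worker choosing s = 0 receives 54.
Imitating at s* instead would pay 119 at cost 16.5·s*, netting 119 − 16.5·s*.
Indifference: 54 = 119 − 16.5·s*, so s* = (119 − 54) / 16.5 ≈ 3.9.
At s* the low-ability type's incentive constraint just binds; the high-ability type strictly prefers s* since its per-unit cost is lower.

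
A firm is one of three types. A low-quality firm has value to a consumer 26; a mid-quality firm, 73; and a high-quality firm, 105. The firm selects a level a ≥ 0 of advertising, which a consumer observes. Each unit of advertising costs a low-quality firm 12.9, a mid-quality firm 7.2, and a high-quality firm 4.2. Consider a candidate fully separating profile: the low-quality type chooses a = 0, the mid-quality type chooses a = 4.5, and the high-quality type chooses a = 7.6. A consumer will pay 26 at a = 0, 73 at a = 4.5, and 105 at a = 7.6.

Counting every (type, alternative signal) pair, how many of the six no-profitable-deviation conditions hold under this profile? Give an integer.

5

Mid-quality (own payoff 73 − 7.2×4.5 = 40.6): to a=0 gives 26 → no gain ✓; to a=7.6 gives 105 − 7.2×7.6 = 50.28 → profitable ✗.
Low-quality (own payoff 26): to a=4.5 gives 73 − 12.9×4.5 = 14.95 → no gain ✓; to a=7.6 gives 105 − 12.9×7.6 = 6.96 → no gain ✓.
High-quality (own payoff 105 − 4.2×7.6 = 73.08): to a=0 gives 26 → no gain ✓; to a=4.5 gives 73 − 4.2×4.5 = 54.1 → no gain ✓.
5 of the 6 constraints hold; not an equilibrium.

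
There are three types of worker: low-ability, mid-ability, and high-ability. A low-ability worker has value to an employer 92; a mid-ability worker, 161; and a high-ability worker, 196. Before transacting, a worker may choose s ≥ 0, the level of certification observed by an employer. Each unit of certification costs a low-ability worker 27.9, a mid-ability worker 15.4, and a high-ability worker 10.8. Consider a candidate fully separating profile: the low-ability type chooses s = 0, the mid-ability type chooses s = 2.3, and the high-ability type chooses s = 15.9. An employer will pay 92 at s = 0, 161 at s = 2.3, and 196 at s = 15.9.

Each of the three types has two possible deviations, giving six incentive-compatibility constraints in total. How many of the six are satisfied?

High-ability (own payoff 196 − 10.8×15.9 = 24.28): to s=0 gives 92 → profitable ✗; to s=2.3 gives 161 − 10.8×2.3 = 136.16 → profitable ✗.
Mid-ability (own payoff 161 − 15.4×2.3 = 125.58): to s=0 gives 92 → no gain ✓; to s=15.9 gives 196 − 15.4×15.9 = -48.86 → no gain ✓.
Low-ability (own payoff 92): to s=2.3 gives 161 − 27.9×2.3 = 96.83 → profitable ✗; to s=15.9 gives 196 − 27.9×15.9 = -247.61 → no gain ✓.
3 of the 6 constraints hold; not an equilibrium.

3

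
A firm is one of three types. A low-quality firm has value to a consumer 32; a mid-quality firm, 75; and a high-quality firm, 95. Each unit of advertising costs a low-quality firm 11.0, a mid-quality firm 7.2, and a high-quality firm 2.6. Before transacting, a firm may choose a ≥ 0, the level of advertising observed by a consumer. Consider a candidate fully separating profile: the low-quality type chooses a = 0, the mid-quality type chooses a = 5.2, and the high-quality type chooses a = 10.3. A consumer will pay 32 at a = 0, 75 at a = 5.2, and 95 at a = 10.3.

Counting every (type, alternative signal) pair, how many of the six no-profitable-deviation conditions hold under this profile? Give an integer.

Low-quality (own payoff 32): to a=5.2 gives 75 − 11.0×5.2 = 17.8 → no gain ✓; to a=10.3 gives 95 − 11.0×10.3 = -18.3 → no gain ✓.
High-quality (own payoff 95 − 2.6×10.3 = 68.22): to a=0 gives 32 → no gain ✓; to a=5.2 gives 75 − 2.6×5.2 = 61.48 → no gain ✓.
Mid-quality (own payoff 75 − 7.2×5.2 = 37.56): to a=0 gives 32 → no gain ✓; to a=10.3 gives 95 − 7.2×10.3 = 20.84 → no gain ✓.
6 of the 6 constraints hold; this profile is a separating equilibrium.

6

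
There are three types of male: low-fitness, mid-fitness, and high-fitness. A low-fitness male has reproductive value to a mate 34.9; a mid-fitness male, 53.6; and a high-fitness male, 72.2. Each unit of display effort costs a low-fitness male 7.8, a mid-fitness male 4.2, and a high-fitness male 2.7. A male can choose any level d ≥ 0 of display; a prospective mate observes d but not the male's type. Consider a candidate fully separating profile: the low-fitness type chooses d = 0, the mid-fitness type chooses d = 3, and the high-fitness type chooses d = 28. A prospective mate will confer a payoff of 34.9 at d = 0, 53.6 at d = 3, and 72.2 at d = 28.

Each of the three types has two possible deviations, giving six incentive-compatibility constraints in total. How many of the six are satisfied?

4

High-fitness (own payoff 72.2 − 2.7×28 = -3.4): to d=0 gives 34.9 → profitable ✗; to d=3 gives 53.6 − 2.7×3 = 45.5 → profitable ✗.
Low-fitness (own payoff 34.9): to d=3 gives 53.6 − 7.8×3 = 30.2 → no gain ✓; to d=28 gives 72.2 − 7.8×28 = -146.2 → no gain ✓.
Mid-fitness (own payoff 53.6 − 4.2×3 = 41): to d=0 gives 34.9 → no gain ✓; to d=28 gives 72.2 − 4.2×28 = -45.4 → no gain ✓.
4 of the 6 constraints hold; not an equilibrium.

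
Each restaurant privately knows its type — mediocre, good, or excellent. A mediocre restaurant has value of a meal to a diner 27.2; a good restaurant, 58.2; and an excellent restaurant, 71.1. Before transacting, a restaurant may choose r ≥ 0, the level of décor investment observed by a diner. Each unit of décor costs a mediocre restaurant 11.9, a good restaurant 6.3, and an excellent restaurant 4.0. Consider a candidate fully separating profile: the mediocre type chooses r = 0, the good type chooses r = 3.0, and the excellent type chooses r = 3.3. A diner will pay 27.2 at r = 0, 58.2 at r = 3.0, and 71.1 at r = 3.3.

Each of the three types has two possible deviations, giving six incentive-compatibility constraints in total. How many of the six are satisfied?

Excellent (own payoff 71.1 − 4.0×3.3 = 57.9): to r=0 gives 27.2 → no gain ✓; to r=3.0 gives 58.2 − 4.0×3.0 = 46.2 → no gain ✓.
Good (own payoff 58.2 − 6.3×3.0 = 39.3): to r=0 gives 27.2 → no gain ✓; to r=3.3 gives 71.1 − 6.3×3.3 = 50.31 → profitable ✗.
Mediocre (own payoff 27.2): to r=3.0 gives 58.2 − 11.9×3.0 = 22.5 → no gain ✓; to r=3.3 gives 71.1 − 11.9×3.3 = 31.83 → profitable ✗.
4 of the 6 constraints hold; not an equilibrium.

4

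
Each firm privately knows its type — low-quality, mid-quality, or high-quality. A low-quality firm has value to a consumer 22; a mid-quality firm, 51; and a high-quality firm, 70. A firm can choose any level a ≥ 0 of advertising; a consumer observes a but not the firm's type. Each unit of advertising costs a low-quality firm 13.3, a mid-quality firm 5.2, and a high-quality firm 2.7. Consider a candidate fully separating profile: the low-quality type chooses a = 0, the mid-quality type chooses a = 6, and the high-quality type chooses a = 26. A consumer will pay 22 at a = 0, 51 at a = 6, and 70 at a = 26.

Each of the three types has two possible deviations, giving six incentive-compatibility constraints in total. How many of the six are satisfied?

3

High-quality (own payoff 70 − 2.7×26 = -0.2): to a=0 gives 22 → profitable ✗; to a=6 gives 51 − 2.7×6 = 34.8 → profitable ✗.
Low-quality (own payoff 22): to a=6 gives 51 − 13.3×6 = -28.8 → no gain ✓; to a=26 gives 70 − 13.3×26 = -275.8 → no gain ✓.
Mid-quality (own payoff 51 − 5.2×6 = 19.8): to a=0 gives 22 → profitable ✗; to a=26 gives 70 − 5.2×26 = -65.2 → no gain ✓.
3 of the 6 constraints hold; not an equilibrium.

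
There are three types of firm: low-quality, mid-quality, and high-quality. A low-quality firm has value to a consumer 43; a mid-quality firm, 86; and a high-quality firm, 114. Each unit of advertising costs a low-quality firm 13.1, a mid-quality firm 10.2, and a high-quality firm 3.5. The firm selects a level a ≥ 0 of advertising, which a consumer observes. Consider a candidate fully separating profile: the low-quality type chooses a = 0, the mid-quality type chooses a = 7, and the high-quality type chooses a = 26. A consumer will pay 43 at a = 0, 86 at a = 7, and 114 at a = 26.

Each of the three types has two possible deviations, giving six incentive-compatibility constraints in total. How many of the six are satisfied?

3

Mid-quality (own payoff 86 − 10.2×7 = 14.6): to a=0 gives 43 → profitable ✗; to a=26 gives 114 − 10.2×26 = -151.2 → no gain ✓.
High-quality (own payoff 114 − 3.5×26 = 23): to a=0 gives 43 → profitable ✗; to a=7 gives 86 − 3.5×7 = 61.5 → profitable ✗.
Low-quality (own payoff 43): to a=7 gives 86 − 13.1×7 = -5.7 → no gain ✓; to a=26 gives 114 − 13.1×26 = -226.6 → no gain ✓.
3 of the 6 constraints hold; not an equilibrium.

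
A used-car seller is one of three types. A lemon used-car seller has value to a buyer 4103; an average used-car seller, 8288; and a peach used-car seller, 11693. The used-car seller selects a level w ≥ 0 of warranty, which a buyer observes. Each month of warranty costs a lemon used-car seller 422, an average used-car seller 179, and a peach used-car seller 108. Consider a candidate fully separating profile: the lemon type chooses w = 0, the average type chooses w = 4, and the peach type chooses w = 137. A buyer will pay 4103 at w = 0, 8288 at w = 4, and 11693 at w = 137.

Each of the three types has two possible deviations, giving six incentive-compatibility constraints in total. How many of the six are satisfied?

Lemon (own payoff 4103): to w=4 gives 8288 − 422×4 = 6600 → profitable ✗; to w=137 gives 11693 − 422×137 = -46121 → no gain ✓.
Peach (own payoff 11693 − 108×137 = -3103): to w=0 gives 4103 → profitable ✗; to w=4 gives 8288 − 108×4 = 7856 → profitable ✗.
Average (own payoff 8288 − 179×4 = 7572): to w=0 gives 4103 → no gain ✓; to w=137 gives 11693 − 179×137 = -12830 → no gain ✓.
3 of the 6 constraints hold; not an equilibrium.

3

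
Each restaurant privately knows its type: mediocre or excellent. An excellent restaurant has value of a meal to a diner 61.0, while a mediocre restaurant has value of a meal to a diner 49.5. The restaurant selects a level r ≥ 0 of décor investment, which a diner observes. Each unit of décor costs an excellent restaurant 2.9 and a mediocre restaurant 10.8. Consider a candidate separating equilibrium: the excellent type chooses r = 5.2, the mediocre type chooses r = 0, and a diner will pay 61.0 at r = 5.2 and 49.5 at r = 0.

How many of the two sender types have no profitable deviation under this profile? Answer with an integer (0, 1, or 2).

1

Excellent type: signal → 61.0 − 2.9 × 5.2 = 45.92; deviate to 0 → 49.5. IC fails (45.92 < 49.5).
Mediocre type: stay at 0 → 49.5; mimic → 61.0 − 10.8 × 5.2 = 4.84. IC holds (49.5 ≥ 4.84).
1 of 2 constraints hold, so this profile is not an equilibrium.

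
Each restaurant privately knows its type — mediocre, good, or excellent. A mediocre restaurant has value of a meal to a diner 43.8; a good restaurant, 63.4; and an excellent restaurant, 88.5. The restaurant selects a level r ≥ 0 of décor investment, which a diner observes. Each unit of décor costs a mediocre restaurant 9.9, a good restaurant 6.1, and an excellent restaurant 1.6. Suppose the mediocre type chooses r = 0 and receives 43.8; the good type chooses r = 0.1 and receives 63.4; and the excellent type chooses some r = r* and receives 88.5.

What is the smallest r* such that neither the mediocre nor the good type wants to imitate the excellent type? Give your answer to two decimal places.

4.52

Mediocre type (on-path payoff 43.8) won't mimic when 43.8 ≥ 88.5 − 9.9·r*, i.e. r* ≥ 4.52.
Good type (on-path payoff 63.4 − 6.1×0.1 = 62.79) won't mimic when 62.79 ≥ 88.5 − 6.1·r*, i.e. r* ≥ 4.21.
Both must hold, so r* = max(4.52, 4.21) = 4.52. The mediocre type's constraint binds.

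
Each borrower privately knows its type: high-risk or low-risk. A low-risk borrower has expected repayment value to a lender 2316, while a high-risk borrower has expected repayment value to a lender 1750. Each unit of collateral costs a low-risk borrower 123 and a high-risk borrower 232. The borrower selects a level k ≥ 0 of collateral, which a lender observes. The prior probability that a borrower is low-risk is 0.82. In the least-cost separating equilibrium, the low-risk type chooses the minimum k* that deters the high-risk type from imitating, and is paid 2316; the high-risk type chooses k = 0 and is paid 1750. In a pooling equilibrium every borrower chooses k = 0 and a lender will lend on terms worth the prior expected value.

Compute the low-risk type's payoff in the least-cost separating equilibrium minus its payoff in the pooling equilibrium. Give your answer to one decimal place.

Least-cost separating signal: k* solves 1750 = 2316 − 232·k*, so k* = (2316 − 1750)/232 ≈ 2.4397.
Low-risk type's separating payoff: 2316 − 123 × k* = 2316 − 123 × (2316 − 1750)/232 = 2316 − 69618/232 ≈ 2015.922.
Pooling payoff: 0.82 × 2316 + 0.18 × 1750 = 2214.12.
Difference: 2015.922 − 2214.12 = -198.198, i.e. -198.2 to one decimal place.
The low-risk type would prefer the pooling outcome.

-198.2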